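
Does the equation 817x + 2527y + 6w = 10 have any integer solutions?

yes

gcd(2527, 817) = 19  (2527 = 3*817 + 76, 817 = 10*76 + 57, 76 = 1*57 + 19, 57 = 3*19).
gcd(19, 6) = 1.
1 divides 10, so integer solutions exist.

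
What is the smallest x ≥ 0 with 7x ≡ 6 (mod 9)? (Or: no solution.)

gcd(9, 7) = 1.
1 divides 6, so solutions exist.
By Bézout, 7*(4) + 9*(-3) = 1.
So 7*(4) ≡ 1 (mod 9); multiply by 6: x ≡ 24 (mod 9).
Smallest nonnegative: x = 24 mod 9 = 6.

6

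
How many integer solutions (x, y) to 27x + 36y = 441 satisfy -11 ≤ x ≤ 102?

28

gcd(36, 27):
  36 = 1×27 + 9
  27 = 3×9
so gcd(36, 27) = 9.
Back-substitute for Bézout coefficients:
  9 = 36 - 1×27
  ... = 27×(-1) + 36×(1)
Scale by 49: particular solution (-49, 49); reduce x mod 4: (3, 10).
General solution: x = 3 + 4t, y = 10 - 3t for integer t.
-11 ≤ 3 + 4t ≤ 102 gives t ∈ [-3, 24], which is 28 values.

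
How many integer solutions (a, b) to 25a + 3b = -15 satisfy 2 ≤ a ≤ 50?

16

gcd(25, 3):
  25 = 8·3 + 1
  3 = 3·1
so gcd(25, 3) = 1.
Back-substitute for Bézout coefficients:
  1 = 25 - 8·3
  ... = 25·(1) + 3·(-8)
Scale by -15: particular solution (-15, 120); reduce a mod 3: (0, -5).
General solution: a = 0 + 3t, b = -5 - 25t for integer t.
2 ≤ 0 + 3t ≤ 50 gives t ∈ [1, 16], which is 16 values.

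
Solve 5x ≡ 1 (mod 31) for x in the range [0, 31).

gcd(31, 5):
  31 = 6·5 + 1
  5 = 5·1
so gcd(31, 5) = 1.
Back-substitute for Bézout coefficients:
  1 = 31 - 6·5
  ... = 5·(-6) + 31·(1)
So 5·-6 ≡ 1 (mod 31), and -6 mod 31 = 25.

25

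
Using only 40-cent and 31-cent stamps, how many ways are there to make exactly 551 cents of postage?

Need nonnegative integers with 40j + 31k = 551.
gcd(40, 31) = 1, and 40·(7) + 31·(-9) = 1.
So (j₀, k₀) = (3857, -4959); general j = 3857 + 31t, k = -4959 - 40t.
j ≥ 0 ⇒ t ≥ -124; k ≥ 0 ⇒ t ≤ -124. That's 1 value of t.

1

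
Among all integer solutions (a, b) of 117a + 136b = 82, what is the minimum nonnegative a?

gcd(136, 117) = 1.
1 divides 82, so solutions exist.
By Bézout, 117×(-43) + 136×(37) = 1.
Scale by 82/1 = 82: (a₀, b₀) = (-3526, 3034).
General solution: a = -3526 + 136t, b = 3034 - 117t for integer t.
a ≥ 0: smallest is -3526 mod 136 = 10 (at t = 26), with b = -8.

10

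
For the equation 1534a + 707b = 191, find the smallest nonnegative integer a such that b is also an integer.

gcd(1534, 707):
  1534 = 2*707 + 120
  707 = 5*120 + 107
  120 = 1*107 + 13
  107 = 8*13 + 3
  13 = 4*3 + 1
  3 = 3*1
so gcd(1534, 707) = 1.
1 divides 191, so solutions exist.
Back-substitute for Bézout coefficients:
  1 = 13 - 4*3
  ... = 1534*(218) + 707*(-473)
Scale by 191/1 = 191: (a₀, b₀) = (41638, -90343).
General solution: a = 41638 + 707t, b = -90343 - 1534t for integer t.
a ≥ 0: smallest is 41638 mod 707 = 632 (at t = -58), with b = -1371.

632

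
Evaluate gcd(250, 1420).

gcd(1420, 250) = 10  (1420 = 5×250 + 170, 250 = 1×170 + 80, 170 = 2×80 + 10, 80 = 8×10).

10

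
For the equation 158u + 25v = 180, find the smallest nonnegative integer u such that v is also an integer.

gcd(158, 25) = 1.
1 divides 180, so solutions exist.
By Bézout, 158*(-3) + 25*(19) = 1.
Scale by 180/1 = 180: (u₀, v₀) = (-540, 3420).
General solution: u = -540 + 25t, v = 3420 - 158t for integer t.
u ≥ 0: smallest is -540 mod 25 = 10 (at t = 22), with v = -56.

10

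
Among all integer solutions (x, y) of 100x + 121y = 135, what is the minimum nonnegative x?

80

gcd(121, 100) = 1  (121 = 1·100 + 21, 100 = 4·21 + 16, 21 = 1·16 + 5, 16 = 3·5 + 1, 5 = 5·1).
1 divides 135, so solutions exist.
Back-substituting, 100·(23) + 121·(-19) = 1.
Scale by 135/1 = 135: (x₀, y₀) = (3105, -2565).
General solution: x = 3105 + 121t, y = -2565 - 100t for integer t.
x ≥ 0: smallest is 3105 mod 121 = 80 (at t = -25), with y = -65.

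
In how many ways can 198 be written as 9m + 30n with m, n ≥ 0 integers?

3

gcd(30, 9) = 3.
By Bézout, 9×(-3) + 30×(1) = 3.
One solution: (2, 6).
General: m = 2 + 10t, n = 6 - 3t.
m ≥ 0 ⇒ t ≥ 0; n ≥ 0 ⇒ t ≤ 2. So t ∈ [0, 2]: 3 solutions.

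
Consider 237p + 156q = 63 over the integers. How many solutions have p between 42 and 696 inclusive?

13

gcd(237, 156):
  237 = 1·156 + 81
  156 = 1·81 + 75
  81 = 1·75 + 6
  75 = 12·6 + 3
  6 = 2·3
so gcd(237, 156) = 3.
Back-substitute for Bézout coefficients:
  3 = 75 - 12·6
  ... = 237·(-25) + 156·(38)
Scale by 21: particular solution (-525, 798); reduce p mod 52: (47, -71).
General solution: p = 47 + 52t, q = -71 - 79t for integer t.
42 ≤ 47 + 52t ≤ 696 gives t ∈ [0, 12], which is 13 values.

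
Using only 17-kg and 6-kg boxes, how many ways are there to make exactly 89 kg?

Need nonnegative integers with 17j + 6k = 89.
gcd(17, 6) = 1, and 17·(-1) + 6·(3) = 1.
So (j₀, k₀) = (-89, 267); general j = -89 + 6t, k = 267 - 17t.
j ≥ 0 ⇒ t ≥ 15; k ≥ 0 ⇒ t ≤ 15. That's 1 value of t.

1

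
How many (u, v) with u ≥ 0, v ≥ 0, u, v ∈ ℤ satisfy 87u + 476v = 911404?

gcd(476, 87):
  476 = 5·87 + 41
  87 = 2·41 + 5
  41 = 8·5 + 1
  5 = 5·1
so gcd(476, 87) = 1.
Back-substitute for Bézout coefficients:
  1 = 41 - 8·5
  ... = 87·(-93) + 476·(17)
Scale by 911404: one solution is (-84760572, 15493868). Reduce u mod 476: (272, 1865).
General: u = 272 + 476t, v = 1865 - 87t.
u ≥ 0 ⇒ t ≥ 0; v ≥ 0 ⇒ t ≤ 21. So t ∈ [0, 21]: 22 solutions.

22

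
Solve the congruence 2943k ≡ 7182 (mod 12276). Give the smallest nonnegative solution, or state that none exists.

966

gcd(12276, 2943) = 9  (12276 = 4·2943 + 504, 2943 = 5·504 + 423, 504 = 1·423 + 81, 423 = 5·81 + 18, 81 = 4·18 + 9, 18 = 2·9).
9 divides 7182, so solutions exist.
Back-substituting, 2943·(-609) + 12276·(146) = 9.
So 2943·(-609) ≡ 9 (mod 12276); multiply by 798: k ≡ -485982 (mod 1364).
Smallest nonnegative: k = -485982 mod 1364 = 966.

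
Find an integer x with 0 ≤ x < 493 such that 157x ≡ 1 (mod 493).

336

gcd(493, 157) = 1.
By Bézout, 157×(-157) + 493×(50) = 1.
So 157×-157 ≡ 1 (mod 493), and -157 mod 493 = 336.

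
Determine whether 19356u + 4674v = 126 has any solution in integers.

gcd(19356, 4674) = 6  (19356 = 4·4674 + 660, 4674 = 7·660 + 54, 660 = 12·54 + 12, 54 = 4·12 + 6, 12 = 2·6).
6 divides 126, so integer solutions exist.

yes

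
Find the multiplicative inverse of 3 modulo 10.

7

gcd(10, 3):
  10 = 3×3 + 1
  3 = 3×1
so gcd(10, 3) = 1.
Back-substitute for Bézout coefficients:
  1 = 10 - 3×3
  ... = 3×(-3) + 10×(1)
So 3×-3 ≡ 1 (mod 10), and -3 mod 10 = 7.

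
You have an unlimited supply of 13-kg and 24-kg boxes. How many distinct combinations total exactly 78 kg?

Need nonnegative integers with 13j + 24k = 78.
gcd(13, 24) = 1, and 13·(-11) + 24·(6) = 1.
So (j₀, k₀) = (-858, 468); general j = -858 + 24t, k = 468 - 13t.
j ≥ 0 ⇒ t ≥ 36; k ≥ 0 ⇒ t ≤ 36. That's 1 value of t.

1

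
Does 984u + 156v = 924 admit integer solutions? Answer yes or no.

yes

gcd(984, 156) = 12  (984 = 6*156 + 48, 156 = 3*48 + 12, 48 = 4*12).
12 divides 924, so integer solutions exist.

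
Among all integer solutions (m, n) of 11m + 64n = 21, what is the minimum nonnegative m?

gcd(64, 11):
  64 = 5×11 + 9
  11 = 1×9 + 2
  9 = 4×2 + 1
  2 = 2×1
so gcd(64, 11) = 1.
1 divides 21, so solutions exist.
Back-substitute for Bézout coefficients:
  1 = 9 - 4×2
  ... = 11×(-29) + 64×(5)
Scale by 21/1 = 21: (m₀, n₀) = (-609, 105).
General solution: m = -609 + 64t, n = 105 - 11t for integer t.
m ≥ 0: smallest is -609 mod 64 = 31 (at t = 10), with n = -5.

31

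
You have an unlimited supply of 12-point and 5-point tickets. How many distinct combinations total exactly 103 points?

1

Need nonnegative integers with 12j + 5k = 103.
gcd(12, 5) = 1, and 12·(-2) + 5·(5) = 1.
So (j₀, k₀) = (-206, 515); general j = -206 + 5t, k = 515 - 12t.
j ≥ 0 ⇒ t ≥ 42; k ≥ 0 ⇒ t ≤ 42. That's 1 value of t.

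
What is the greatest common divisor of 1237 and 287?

1

gcd(1237, 287):
  1237 = 4·287 + 89
  287 = 3·89 + 20
  89 = 4·20 + 9
  20 = 2·9 + 2
  9 = 4·2 + 1
  2 = 2·1
so gcd(1237, 287) = 1.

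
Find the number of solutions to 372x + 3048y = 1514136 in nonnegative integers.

gcd(3048, 372) = 12.
By Bézout, 372×(41) + 3048×(-5) = 12.
One solution: (80, 487).
General: x = 80 + 254t, y = 487 - 31t.
x ≥ 0 ⇒ t ≥ 0; y ≥ 0 ⇒ t ≤ 15. So t ∈ [0, 15]: 16 solutions.

16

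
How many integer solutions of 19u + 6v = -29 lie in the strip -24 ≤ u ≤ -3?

gcd(19, 6) = 1  (19 = 3·6 + 1, 6 = 6·1).
Back-substituting, 19·(1) + 6·(-3) = 1.
Scale by -29: particular solution (-29, 87); reduce u mod 6: (1, -8).
General solution: u = 1 + 6t, v = -8 - 19t for integer t.
-24 ≤ 1 + 6t ≤ -3 gives t ∈ [-4, -1], which is 4 values.

4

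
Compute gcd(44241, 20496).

3

gcd(44241, 20496) = 3  (44241 = 2·20496 + 3249, 20496 = 6·3249 + 1002, 3249 = 3·1002 + 243, 1002 = 4·243 + 30, 243 = 8·30 + 3, 30 = 10·3).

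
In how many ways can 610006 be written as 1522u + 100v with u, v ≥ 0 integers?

gcd(1522, 100) = 2.
By Bézout, 1522*(-9) + 100*(137) = 2.
One solution: (23, 5750).
General: u = 23 + 50t, v = 5750 - 761t.
u ≥ 0 ⇒ t ≥ 0; v ≥ 0 ⇒ t ≤ 7. So t ∈ [0, 7]: 8 solutions.

8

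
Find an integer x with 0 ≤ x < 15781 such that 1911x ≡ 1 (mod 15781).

gcd(15781, 1911) = 1.
By Bézout, 1911·(-3105) + 15781·(376) = 1.
So 1911·-3105 ≡ 1 (mod 15781), and -3105 mod 15781 = 12676.

12676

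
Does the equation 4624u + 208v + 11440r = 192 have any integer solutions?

gcd(4624, 208) = 16  (4624 = 22×208 + 48, 208 = 4×48 + 16, 48 = 3×16).
gcd(16, 11440) = 16.
16 divides 192, so integer solutions exist.

yes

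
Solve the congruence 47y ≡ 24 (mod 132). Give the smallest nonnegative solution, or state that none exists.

gcd(132, 47) = 1.
1 divides 24, so solutions exist.
By Bézout, 47×(59) + 132×(-21) = 1.
So 47×(59) ≡ 1 (mod 132); multiply by 24: y ≡ 1416 (mod 132).
Smallest nonnegative: y = 1416 mod 132 = 96.

96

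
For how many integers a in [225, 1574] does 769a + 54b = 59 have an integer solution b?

gcd(769, 54) = 1  (769 = 14*54 + 13, 54 = 4*13 + 2, 13 = 6*2 + 1, 2 = 2*1).
Back-substituting, 769*(25) + 54*(-356) = 1.
Scale by 59: particular solution (1475, -21004); reduce a mod 54: (17, -241).
General solution: a = 17 + 54t, b = -241 - 769t for integer t.
225 ≤ 17 + 54t ≤ 1574 gives t ∈ [4, 28], which is 25 values.

25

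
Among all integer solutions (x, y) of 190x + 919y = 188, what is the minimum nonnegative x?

gcd(919, 190) = 1  (919 = 4*190 + 159, 190 = 1*159 + 31, 159 = 5*31 + 4, 31 = 7*4 + 3, 4 = 1*3 + 1, 3 = 3*1).
1 divides 188, so solutions exist.
Back-substituting, 190*(-237) + 919*(49) = 1.
Scale by 188/1 = 188: (x₀, y₀) = (-44556, 9212).
General solution: x = -44556 + 919t, y = 9212 - 190t for integer t.
x ≥ 0: smallest is -44556 mod 919 = 475 (at t = 49), with y = -98.

475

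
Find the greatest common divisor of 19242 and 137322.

gcd(137322, 19242):
  137322 = 7·19242 + 2628
  19242 = 7·2628 + 846
  2628 = 3·846 + 90
  846 = 9·90 + 36
  90 = 2·36 + 18
  36 = 2·18
so gcd(137322, 19242) = 18.

18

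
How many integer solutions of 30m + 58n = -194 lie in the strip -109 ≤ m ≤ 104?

gcd(58, 30) = 2  (58 = 1*30 + 28, 30 = 1*28 + 2, 28 = 14*2).
Back-substituting, 30*(2) + 58*(-1) = 2.
Scale by -97: particular solution (-194, 97); reduce m mod 29: (9, -8).
General solution: m = 9 + 29t, n = -8 - 15t for integer t.
-109 ≤ 9 + 29t ≤ 104 gives t ∈ [-4, 3], which is 8 values.

8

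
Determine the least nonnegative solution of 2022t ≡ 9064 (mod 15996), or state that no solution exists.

gcd(15996, 2022):
  15996 = 7*2022 + 1842
  2022 = 1*1842 + 180
  1842 = 10*180 + 42
  180 = 4*42 + 12
  42 = 3*12 + 6
  12 = 2*6
so gcd(15996, 2022) = 6.
6 does not divide 9064, so the congruence has no solution.

no solution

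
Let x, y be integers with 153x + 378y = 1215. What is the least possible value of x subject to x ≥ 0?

gcd(378, 153):
  378 = 2·153 + 72
  153 = 2·72 + 9
  72 = 8·9
so gcd(378, 153) = 9.
9 divides 1215, so solutions exist.
Back-substitute for Bézout coefficients:
  9 = 153 - 2·72
  ... = 153·(5) + 378·(-2)
Scale by 1215/9 = 135: (x₀, y₀) = (675, -270).
General solution: x = 675 + 42t, y = -270 - 17t for integer t.
x ≥ 0: smallest is 675 mod 42 = 3 (at t = -16), with y = 2.

3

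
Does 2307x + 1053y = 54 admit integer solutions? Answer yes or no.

gcd(2307, 1053) = 3  (2307 = 2*1053 + 201, 1053 = 5*201 + 48, 201 = 4*48 + 9, 48 = 5*9 + 3, 9 = 3*3).
3 divides 54, so integer solutions exist.

yes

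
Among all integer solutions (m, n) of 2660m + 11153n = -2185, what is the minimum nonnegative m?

gcd(11153, 2660):
  11153 = 4×2660 + 513
  2660 = 5×513 + 95
  513 = 5×95 + 38
  95 = 2×38 + 19
  38 = 2×19
so gcd(11153, 2660) = 19.
19 divides -2185, so solutions exist.
Back-substitute for Bézout coefficients:
  19 = 95 - 2×38
  ... = 2660×(239) + 11153×(-57)
Scale by -2185/19 = -115: (m₀, n₀) = (-27485, 6555).
General solution: m = -27485 + 587t, n = 6555 - 140t for integer t.
m ≥ 0: smallest is -27485 mod 587 = 104 (at t = 47), with n = -25.

104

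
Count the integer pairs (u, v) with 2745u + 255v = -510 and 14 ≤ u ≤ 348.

gcd(2745, 255) = 15.
By Bézout, 2745·(4) + 255·(-43) = 15.
Particular solution: (0, -2).
General solution: u = 0 + 17t, v = -2 - 183t for integer t.
14 ≤ 0 + 17t ≤ 348 gives t ∈ [1, 20], which is 20 values.

20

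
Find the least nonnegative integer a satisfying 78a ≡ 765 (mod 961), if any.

gcd(961, 78) = 1.
1 divides 765, so solutions exist.
By Bézout, 78*(-308) + 961*(25) = 1.
So 78*(-308) ≡ 1 (mod 961); multiply by 765: a ≡ -235620 (mod 961).
Smallest nonnegative: a = -235620 mod 961 = 786.

786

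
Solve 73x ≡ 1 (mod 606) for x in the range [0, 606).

gcd(606, 73):
  606 = 8×73 + 22
  73 = 3×22 + 7
  22 = 3×7 + 1
  7 = 7×1
so gcd(606, 73) = 1.
Back-substitute for Bézout coefficients:
  1 = 22 - 3×7
  ... = 73×(-83) + 606×(10)
So 73×-83 ≡ 1 (mod 606), and -83 mod 606 = 523.

523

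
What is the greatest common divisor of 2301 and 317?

1

gcd(2301, 317):
  2301 = 7*317 + 82
  317 = 3*82 + 71
  82 = 1*71 + 11
  71 = 6*11 + 5
  11 = 2*5 + 1
  5 = 5*1
so gcd(2301, 317) = 1.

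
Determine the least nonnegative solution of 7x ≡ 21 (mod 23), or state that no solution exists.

gcd(23, 7) = 1.
1 divides 21, so solutions exist.
By Bézout, 7·(10) + 23·(-3) = 1.
So 7·(10) ≡ 1 (mod 23); multiply by 21: x ≡ 210 (mod 23).
Smallest nonnegative: x = 210 mod 23 = 3.

3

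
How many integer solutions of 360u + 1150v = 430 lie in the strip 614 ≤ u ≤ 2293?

gcd(1150, 360) = 10.
By Bézout, 360*(16) + 1150*(-5) = 10.
Particular solution: (113, -35).
General solution: u = 113 + 115t, v = -35 - 36t for integer t.
614 ≤ 113 + 115t ≤ 2293 gives t ∈ [5, 18], which is 14 values.

14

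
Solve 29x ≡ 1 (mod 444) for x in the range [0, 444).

gcd(444, 29) = 1  (444 = 15×29 + 9, 29 = 3×9 + 2, 9 = 4×2 + 1, 2 = 2×1).
Back-substituting, 29×(-199) + 444×(13) = 1.
So 29×-199 ≡ 1 (mod 444), and -199 mod 444 = 245.

245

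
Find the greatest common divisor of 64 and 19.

gcd(64, 19):
  64 = 3×19 + 7
  19 = 2×7 + 5
  7 = 1×5 + 2
  5 = 2×2 + 1
  2 = 2×1
so gcd(64, 19) = 1.

1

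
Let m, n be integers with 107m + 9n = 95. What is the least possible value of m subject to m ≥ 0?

gcd(107, 9):
  107 = 11·9 + 8
  9 = 1·8 + 1
  8 = 8·1
so gcd(107, 9) = 1.
1 divides 95, so solutions exist.
Back-substitute for Bézout coefficients:
  1 = 9 - 1·8
  ... = 107·(-1) + 9·(12)
Scale by 95/1 = 95: (m₀, n₀) = (-95, 1140).
General solution: m = -95 + 9t, n = 1140 - 107t for integer t.
m ≥ 0: smallest is -95 mod 9 = 4 (at t = 11), with n = -37.

4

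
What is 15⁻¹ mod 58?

31

gcd(58, 15):
  58 = 3·15 + 13
  15 = 1·13 + 2
  13 = 6·2 + 1
  2 = 2·1
so gcd(58, 15) = 1.
Back-substitute for Bézout coefficients:
  1 = 13 - 6·2
  ... = 15·(-27) + 58·(7)
So 15·-27 ≡ 1 (mod 58), and -27 mod 58 = 31.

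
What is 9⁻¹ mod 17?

gcd(17, 9) = 1  (17 = 1*9 + 8, 9 = 1*8 + 1, 8 = 8*1).
Back-substituting, 9*(2) + 17*(-1) = 1.
So 9*2 ≡ 1 (mod 17), and 2 mod 17 = 2.

2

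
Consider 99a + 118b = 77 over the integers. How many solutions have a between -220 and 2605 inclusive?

gcd(118, 99) = 1.
By Bézout, 99×(31) + 118×(-26) = 1.
Particular solution: (27, -22).
General solution: a = 27 + 118t, b = -22 - 99t for integer t.
-220 ≤ 27 + 118t ≤ 2605 gives t ∈ [-2, 21], which is 24 values.

24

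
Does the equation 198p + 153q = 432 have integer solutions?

gcd(198, 153):
  198 = 1×153 + 45
  153 = 3×45 + 18
  45 = 2×18 + 9
  18 = 2×9
so gcd(198, 153) = 9.
9 divides 432, so integer solutions exist.

yes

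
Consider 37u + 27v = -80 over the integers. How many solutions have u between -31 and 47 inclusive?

gcd(37, 27):
  37 = 1×27 + 10
  27 = 2×10 + 7
  10 = 1×7 + 3
  7 = 2×3 + 1
  3 = 3×1
so gcd(37, 27) = 1.
Back-substitute for Bézout coefficients:
  1 = 7 - 2×3
  ... = 37×(-8) + 27×(11)
Scale by -80: particular solution (640, -880); reduce u mod 27: (19, -29).
General solution: u = 19 + 27t, v = -29 - 37t for integer t.
-31 ≤ 19 + 27t ≤ 47 gives t ∈ [-1, 1], which is 3 values.

3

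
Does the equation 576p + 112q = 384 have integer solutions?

gcd(576, 112) = 16  (576 = 5*112 + 16, 112 = 7*16).
16 divides 384, so integer solutions exist.

yes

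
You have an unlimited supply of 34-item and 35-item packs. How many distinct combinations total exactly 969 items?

Need nonnegative integers with 34j + 35k = 969.
gcd(34, 35) = 1, and 34·(-1) + 35·(1) = 1.
So (j₀, k₀) = (-969, 969); general j = -969 + 35t, k = 969 - 34t.
j ≥ 0 ⇒ t ≥ 28; k ≥ 0 ⇒ t ≤ 28. That's 1 value of t.

1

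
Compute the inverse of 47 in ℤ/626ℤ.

333

gcd(626, 47) = 1.
By Bézout, 47*(-293) + 626*(22) = 1.
So 47*-293 ≡ 1 (mod 626), and -293 mod 626 = 333.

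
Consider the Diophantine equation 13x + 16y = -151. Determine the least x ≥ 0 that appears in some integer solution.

13

gcd(16, 13) = 1.
1 divides -151, so solutions exist.
By Bézout, 13·(5) + 16·(-4) = 1.
Scale by -151/1 = -151: (x₀, y₀) = (-755, 604).
General solution: x = -755 + 16t, y = 604 - 13t for integer t.
x ≥ 0: smallest is -755 mod 16 = 13 (at t = 48), with y = -20.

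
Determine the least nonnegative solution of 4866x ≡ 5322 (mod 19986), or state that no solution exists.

gcd(19986, 4866) = 6  (19986 = 4·4866 + 522, 4866 = 9·522 + 168, 522 = 3·168 + 18, 168 = 9·18 + 6, 18 = 3·6).
6 divides 5322, so solutions exist.
Back-substituting, 4866·(1072) + 19986·(-261) = 6.
So 4866·(1072) ≡ 6 (mod 19986); multiply by 887: x ≡ 950864 (mod 3331).
Smallest nonnegative: x = 950864 mod 3331 = 1529.

1529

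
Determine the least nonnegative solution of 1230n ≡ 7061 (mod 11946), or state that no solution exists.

no solution

gcd(11946, 1230) = 6  (11946 = 9·1230 + 876, 1230 = 1·876 + 354, 876 = 2·354 + 168, 354 = 2·168 + 18, 168 = 9·18 + 6, 18 = 3·6).
6 does not divide 7061, so the congruence has no solution.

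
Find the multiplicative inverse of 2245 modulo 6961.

gcd(6961, 2245) = 1.
By Bézout, 2245×(462) + 6961×(-149) = 1.
So 2245×462 ≡ 1 (mod 6961), and 462 mod 6961 = 462.

462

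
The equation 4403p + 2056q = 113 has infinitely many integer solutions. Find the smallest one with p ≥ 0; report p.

283

gcd(4403, 2056):
  4403 = 2×2056 + 291
  2056 = 7×291 + 19
  291 = 15×19 + 6
  19 = 3×6 + 1
  6 = 6×1
so gcd(4403, 2056) = 1.
1 divides 113, so solutions exist.
Back-substitute for Bézout coefficients:
  1 = 19 - 3×6
  ... = 4403×(-325) + 2056×(696)
Scale by 113/1 = 113: (p₀, q₀) = (-36725, 78648).
General solution: p = -36725 + 2056t, q = 78648 - 4403t for integer t.
p ≥ 0: smallest is -36725 mod 2056 = 283 (at t = 18), with q = -606.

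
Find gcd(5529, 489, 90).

3

gcd(5529, 489) = 3.
gcd(3, 90) = 3.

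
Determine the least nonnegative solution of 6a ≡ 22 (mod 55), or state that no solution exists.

gcd(55, 6) = 1.
1 divides 22, so solutions exist.
By Bézout, 6×(-9) + 55×(1) = 1.
So 6×(-9) ≡ 1 (mod 55); multiply by 22: a ≡ -198 (mod 55).
Smallest nonnegative: a = -198 mod 55 = 22.

22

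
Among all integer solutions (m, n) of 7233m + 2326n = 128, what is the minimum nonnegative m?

338

gcd(7233, 2326):
  7233 = 3*2326 + 255
  2326 = 9*255 + 31
  255 = 8*31 + 7
  31 = 4*7 + 3
  7 = 2*3 + 1
  3 = 3*1
so gcd(7233, 2326) = 1.
1 divides 128, so solutions exist.
Back-substitute for Bézout coefficients:
  1 = 7 - 2*3
  ... = 7233*(675) + 2326*(-2099)
Scale by 128/1 = 128: (m₀, n₀) = (86400, -268672).
General solution: m = 86400 + 2326t, n = -268672 - 7233t for integer t.
m ≥ 0: smallest is 86400 mod 2326 = 338 (at t = -37), with n = -1051.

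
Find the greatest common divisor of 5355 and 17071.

1

gcd(17071, 5355) = 1  (17071 = 3·5355 + 1006, 5355 = 5·1006 + 325, 1006 = 3·325 + 31, 325 = 10·31 + 15, 31 = 2·15 + 1, 15 = 15·1).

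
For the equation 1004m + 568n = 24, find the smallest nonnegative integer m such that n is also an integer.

116

gcd(1004, 568) = 4.
4 divides 24, so solutions exist.
By Bézout, 1004·(43) + 568·(-76) = 4.
Scale by 24/4 = 6: (m₀, n₀) = (258, -456).
General solution: m = 258 + 142t, n = -456 - 251t for integer t.
m ≥ 0: smallest is 258 mod 142 = 116 (at t = -1), with n = -205.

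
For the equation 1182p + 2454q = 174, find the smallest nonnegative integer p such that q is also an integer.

gcd(2454, 1182) = 6  (2454 = 2×1182 + 90, 1182 = 13×90 + 12, 90 = 7×12 + 6, 12 = 2×6).
6 divides 174, so solutions exist.
Back-substituting, 1182×(-191) + 2454×(92) = 6.
Scale by 174/6 = 29: (p₀, q₀) = (-5539, 2668).
General solution: p = -5539 + 409t, q = 2668 - 197t for integer t.
p ≥ 0: smallest is -5539 mod 409 = 187 (at t = 14), with q = -90.

187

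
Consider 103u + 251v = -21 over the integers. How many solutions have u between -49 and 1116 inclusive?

4

gcd(251, 103) = 1  (251 = 2*103 + 45, 103 = 2*45 + 13, 45 = 3*13 + 6, 13 = 2*6 + 1, 6 = 6*1).
Back-substituting, 103*(39) + 251*(-16) = 1.
Scale by -21: particular solution (-819, 336); reduce u mod 251: (185, -76).
General solution: u = 185 + 251t, v = -76 - 103t for integer t.
-49 ≤ 185 + 251t ≤ 1116 gives t ∈ [0, 3], which is 4 values.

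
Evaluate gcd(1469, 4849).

13

gcd(4849, 1469):
  4849 = 3×1469 + 442
  1469 = 3×442 + 143
  442 = 3×143 + 13
  143 = 11×13
so gcd(4849, 1469) = 13.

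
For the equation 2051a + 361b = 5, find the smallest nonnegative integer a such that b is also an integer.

204

gcd(2051, 361):
  2051 = 5*361 + 246
  361 = 1*246 + 115
  246 = 2*115 + 16
  115 = 7*16 + 3
  16 = 5*3 + 1
  3 = 3*1
so gcd(2051, 361) = 1.
1 divides 5, so solutions exist.
Back-substitute for Bézout coefficients:
  1 = 16 - 5*3
  ... = 2051*(113) + 361*(-642)
Scale by 5/1 = 5: (a₀, b₀) = (565, -3210).
General solution: a = 565 + 361t, b = -3210 - 2051t for integer t.
a ≥ 0: smallest is 565 mod 361 = 204 (at t = -1), with b = -1159.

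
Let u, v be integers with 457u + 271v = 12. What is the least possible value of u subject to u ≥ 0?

gcd(457, 271):
  457 = 1×271 + 186
  271 = 1×186 + 85
  186 = 2×85 + 16
  85 = 5×16 + 5
  16 = 3×5 + 1
  5 = 5×1
so gcd(457, 271) = 1.
1 divides 12, so solutions exist.
Back-substitute for Bézout coefficients:
  1 = 16 - 3×5
  ... = 457×(51) + 271×(-86)
Scale by 12/1 = 12: (u₀, v₀) = (612, -1032).
General solution: u = 612 + 271t, v = -1032 - 457t for integer t.
u ≥ 0: smallest is 612 mod 271 = 70 (at t = -2), with v = -118.

70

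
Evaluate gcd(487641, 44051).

gcd(487641, 44051):
  487641 = 11*44051 + 3080
  44051 = 14*3080 + 931
  3080 = 3*931 + 287
  931 = 3*287 + 70
  287 = 4*70 + 7
  70 = 10*7
so gcd(487641, 44051) = 7.

7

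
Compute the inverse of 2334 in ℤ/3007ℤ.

2797

gcd(3007, 2334) = 1  (3007 = 1·2334 + 673, 2334 = 3·673 + 315, 673 = 2·315 + 43, 315 = 7·43 + 14, 43 = 3·14 + 1, 14 = 14·1).
Back-substituting, 2334·(-210) + 3007·(163) = 1.
So 2334·-210 ≡ 1 (mod 3007), and -210 mod 3007 = 2797.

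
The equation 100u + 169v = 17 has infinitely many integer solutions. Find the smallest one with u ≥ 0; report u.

12

gcd(169, 100) = 1.
1 divides 17, so solutions exist.
By Bézout, 100*(-49) + 169*(29) = 1.
Scale by 17/1 = 17: (u₀, v₀) = (-833, 493).
General solution: u = -833 + 169t, v = 493 - 100t for integer t.
u ≥ 0: smallest is -833 mod 169 = 12 (at t = 5), with v = -7.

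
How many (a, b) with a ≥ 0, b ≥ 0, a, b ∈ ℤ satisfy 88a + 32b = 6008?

17

gcd(88, 32) = 8.
By Bézout, 88*(-1) + 32*(3) = 8.
One solution: (1, 185).
General: a = 1 + 4t, b = 185 - 11t.
a ≥ 0 ⇒ t ≥ 0; b ≥ 0 ⇒ t ≤ 16. So t ∈ [0, 16]: 17 solutions.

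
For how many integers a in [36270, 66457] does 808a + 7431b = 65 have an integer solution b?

gcd(7431, 808) = 1  (7431 = 9×808 + 159, 808 = 5×159 + 13, 159 = 12×13 + 3, 13 = 4×3 + 1, 3 = 3×1).
Back-substituting, 808×(2290) + 7431×(-249) = 1.
Scale by 65: particular solution (148850, -16185); reduce a mod 7431: (230, -25).
General solution: a = 230 + 7431t, b = -25 - 808t for integer t.
36270 ≤ 230 + 7431t ≤ 66457 gives t ∈ [5, 8], which is 4 values.

4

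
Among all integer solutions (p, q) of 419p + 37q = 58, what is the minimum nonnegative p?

11

gcd(419, 37):
  419 = 11*37 + 12
  37 = 3*12 + 1
  12 = 12*1
so gcd(419, 37) = 1.
1 divides 58, so solutions exist.
Back-substitute for Bézout coefficients:
  1 = 37 - 3*12
  ... = 419*(-3) + 37*(34)
Scale by 58/1 = 58: (p₀, q₀) = (-174, 1972).
General solution: p = -174 + 37t, q = 1972 - 419t for integer t.
p ≥ 0: smallest is -174 mod 37 = 11 (at t = 5), with q = -123.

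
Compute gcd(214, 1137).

gcd(1137, 214) = 1  (1137 = 5*214 + 67, 214 = 3*67 + 13, 67 = 5*13 + 2, 13 = 6*2 + 1, 2 = 2*1).

1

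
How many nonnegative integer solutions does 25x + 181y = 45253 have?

10

gcd(181, 25) = 1.
By Bézout, 25*(29) + 181*(-4) = 1.
One solution: (87, 238).
General: x = 87 + 181t, y = 238 - 25t.
x ≥ 0 ⇒ t ≥ 0; y ≥ 0 ⇒ t ≤ 9. So t ∈ [0, 9]: 10 solutions.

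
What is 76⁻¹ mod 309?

gcd(309, 76):
  309 = 4×76 + 5
  76 = 15×5 + 1
  5 = 5×1
so gcd(309, 76) = 1.
Back-substitute for Bézout coefficients:
  1 = 76 - 15×5
  ... = 76×(61) + 309×(-15)
So 76×61 ≡ 1 (mod 309), and 61 mod 309 = 61.

61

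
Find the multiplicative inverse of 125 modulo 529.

237

gcd(529, 125) = 1.
By Bézout, 125×(237) + 529×(-56) = 1.
So 125×237 ≡ 1 (mod 529), and 237 mod 529 = 237.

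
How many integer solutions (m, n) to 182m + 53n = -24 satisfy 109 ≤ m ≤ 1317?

gcd(182, 53) = 1.
By Bézout, 182*(-23) + 53*(79) = 1.
Particular solution: (22, -76).
General solution: m = 22 + 53t, n = -76 - 182t for integer t.
109 ≤ 22 + 53t ≤ 1317 gives t ∈ [2, 24], which is 23 values.

23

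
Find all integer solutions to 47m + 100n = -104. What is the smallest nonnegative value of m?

gcd(100, 47) = 1.
1 divides -104, so solutions exist.
By Bézout, 47×(-17) + 100×(8) = 1.
Scale by -104/1 = -104: (m₀, n₀) = (1768, -832).
General solution: m = 1768 + 100t, n = -832 - 47t for integer t.
m ≥ 0: smallest is 1768 mod 100 = 68 (at t = -17), with n = -33.

68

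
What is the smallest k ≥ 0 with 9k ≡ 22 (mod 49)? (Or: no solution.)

46

gcd(49, 9) = 1  (49 = 5*9 + 4, 9 = 2*4 + 1, 4 = 4*1).
1 divides 22, so solutions exist.
Back-substituting, 9*(11) + 49*(-2) = 1.
So 9*(11) ≡ 1 (mod 49); multiply by 22: k ≡ 242 (mod 49).
Smallest nonnegative: k = 242 mod 49 = 46.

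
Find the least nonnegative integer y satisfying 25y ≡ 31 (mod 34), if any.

23

gcd(34, 25) = 1.
1 divides 31, so solutions exist.
By Bézout, 25×(15) + 34×(-11) = 1.
So 25×(15) ≡ 1 (mod 34); multiply by 31: y ≡ 465 (mod 34).
Smallest nonnegative: y = 465 mod 34 = 23.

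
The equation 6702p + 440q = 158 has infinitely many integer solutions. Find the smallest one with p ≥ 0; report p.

49

gcd(6702, 440):
  6702 = 15*440 + 102
  440 = 4*102 + 32
  102 = 3*32 + 6
  32 = 5*6 + 2
  6 = 3*2
so gcd(6702, 440) = 2.
2 divides 158, so solutions exist.
Back-substitute for Bézout coefficients:
  2 = 32 - 5*6
  ... = 6702*(-69) + 440*(1051)
Scale by 158/2 = 79: (p₀, q₀) = (-5451, 83029).
General solution: p = -5451 + 220t, q = 83029 - 3351t for integer t.
p ≥ 0: smallest is -5451 mod 220 = 49 (at t = 25), with q = -746.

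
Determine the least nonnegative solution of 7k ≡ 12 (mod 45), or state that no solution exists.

21

gcd(45, 7) = 1.
1 divides 12, so solutions exist.
By Bézout, 7*(13) + 45*(-2) = 1.
So 7*(13) ≡ 1 (mod 45); multiply by 12: k ≡ 156 (mod 45).
Smallest nonnegative: k = 156 mod 45 = 21.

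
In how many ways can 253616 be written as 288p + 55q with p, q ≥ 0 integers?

gcd(288, 55):
  288 = 5*55 + 13
  55 = 4*13 + 3
  13 = 4*3 + 1
  3 = 3*1
so gcd(288, 55) = 1.
Back-substitute for Bézout coefficients:
  1 = 13 - 4*3
  ... = 288*(17) + 55*(-89)
Scale by 253616: one solution is (4311472, -22571824). Reduce p mod 55: (22, 4496).
General: p = 22 + 55t, q = 4496 - 288t.
p ≥ 0 ⇒ t ≥ 0; q ≥ 0 ⇒ t ≤ 15. So t ∈ [0, 15]: 16 solutions.

16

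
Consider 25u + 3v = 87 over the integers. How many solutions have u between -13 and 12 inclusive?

9

gcd(25, 3) = 1  (25 = 8*3 + 1, 3 = 3*1).
Back-substituting, 25*(1) + 3*(-8) = 1.
Scale by 87: particular solution (87, -696); reduce u mod 3: (0, 29).
General solution: u = 0 + 3t, v = 29 - 25t for integer t.
-13 ≤ 0 + 3t ≤ 12 gives t ∈ [-4, 4], which is 9 values.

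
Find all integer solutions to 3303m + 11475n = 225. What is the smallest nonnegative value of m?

gcd(11475, 3303):
  11475 = 3·3303 + 1566
  3303 = 2·1566 + 171
  1566 = 9·171 + 27
  171 = 6·27 + 9
  27 = 3·9
so gcd(11475, 3303) = 9.
9 divides 225, so solutions exist.
Back-substitute for Bézout coefficients:
  9 = 171 - 6·27
  ... = 3303·(403) + 11475·(-116)
Scale by 225/9 = 25: (m₀, n₀) = (10075, -2900).
General solution: m = 10075 + 1275t, n = -2900 - 367t for integer t.
m ≥ 0: smallest is 10075 mod 1275 = 1150 (at t = -7), with n = -331.

1150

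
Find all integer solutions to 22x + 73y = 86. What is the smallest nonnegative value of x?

57

gcd(73, 22) = 1  (73 = 3×22 + 7, 22 = 3×7 + 1, 7 = 7×1).
1 divides 86, so solutions exist.
Back-substituting, 22×(10) + 73×(-3) = 1.
Scale by 86/1 = 86: (x₀, y₀) = (860, -258).
General solution: x = 860 + 73t, y = -258 - 22t for integer t.
x ≥ 0: smallest is 860 mod 73 = 57 (at t = -11), with y = -16.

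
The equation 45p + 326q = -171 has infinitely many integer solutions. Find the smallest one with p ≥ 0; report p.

gcd(326, 45):
  326 = 7×45 + 11
  45 = 4×11 + 1
  11 = 11×1
so gcd(326, 45) = 1.
1 divides -171, so solutions exist.
Back-substitute for Bézout coefficients:
  1 = 45 - 4×11
  ... = 45×(29) + 326×(-4)
Scale by -171/1 = -171: (p₀, q₀) = (-4959, 684).
General solution: p = -4959 + 326t, q = 684 - 45t for integer t.
p ≥ 0: smallest is -4959 mod 326 = 257 (at t = 16), with q = -36.

257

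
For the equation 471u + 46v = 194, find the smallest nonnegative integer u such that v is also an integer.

26

gcd(471, 46):
  471 = 10·46 + 11
  46 = 4·11 + 2
  11 = 5·2 + 1
  2 = 2·1
so gcd(471, 46) = 1.
1 divides 194, so solutions exist.
Back-substitute for Bézout coefficients:
  1 = 11 - 5·2
  ... = 471·(21) + 46·(-215)
Scale by 194/1 = 194: (u₀, v₀) = (4074, -41710).
General solution: u = 4074 + 46t, v = -41710 - 471t for integer t.
u ≥ 0: smallest is 4074 mod 46 = 26 (at t = -88), with v = -262.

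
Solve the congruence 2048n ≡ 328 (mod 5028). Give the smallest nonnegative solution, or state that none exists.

gcd(5028, 2048) = 4.
4 divides 328, so solutions exist.
By Bézout, 2048×(410) + 5028×(-167) = 4.
So 2048×(410) ≡ 4 (mod 5028); multiply by 82: n ≡ 33620 (mod 1257).
Smallest nonnegative: n = 33620 mod 1257 = 938.

938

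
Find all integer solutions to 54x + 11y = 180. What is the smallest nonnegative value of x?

gcd(54, 11) = 1  (54 = 4·11 + 10, 11 = 1·10 + 1, 10 = 10·1).
1 divides 180, so solutions exist.
Back-substituting, 54·(-1) + 11·(5) = 1.
Scale by 180/1 = 180: (x₀, y₀) = (-180, 900).
General solution: x = -180 + 11t, y = 900 - 54t for integer t.
x ≥ 0: smallest is -180 mod 11 = 7 (at t = 17), with y = -18.

7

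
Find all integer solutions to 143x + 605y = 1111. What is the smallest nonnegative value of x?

gcd(605, 143):
  605 = 4·143 + 33
  143 = 4·33 + 11
  33 = 3·11
so gcd(605, 143) = 11.
11 divides 1111, so solutions exist.
Back-substitute for Bézout coefficients:
  11 = 143 - 4·33
  ... = 143·(17) + 605·(-4)
Scale by 1111/11 = 101: (x₀, y₀) = (1717, -404).
General solution: x = 1717 + 55t, y = -404 - 13t for integer t.
x ≥ 0: smallest is 1717 mod 55 = 12 (at t = -31), with y = -1.

12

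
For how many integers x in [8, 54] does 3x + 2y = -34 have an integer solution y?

gcd(3, 2):
  3 = 1*2 + 1
  2 = 2*1
so gcd(3, 2) = 1.
Back-substitute for Bézout coefficients:
  1 = 3 - 1*2
  ... = 3*(1) + 2*(-1)
Scale by -34: particular solution (-34, 34); reduce x mod 2: (0, -17).
General solution: x = 0 + 2t, y = -17 - 3t for integer t.
8 ≤ 0 + 2t ≤ 54 gives t ∈ [4, 27], which is 24 values.

24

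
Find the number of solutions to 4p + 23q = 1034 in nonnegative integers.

gcd(23, 4) = 1.
By Bézout, 4×(6) + 23×(-1) = 1.
One solution: (17, 42).
General: p = 17 + 23t, q = 42 - 4t.
p ≥ 0 ⇒ t ≥ 0; q ≥ 0 ⇒ t ≤ 10. So t ∈ [0, 10]: 11 solutions.

11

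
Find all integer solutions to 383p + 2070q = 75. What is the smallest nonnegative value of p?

gcd(2070, 383):
  2070 = 5*383 + 155
  383 = 2*155 + 73
  155 = 2*73 + 9
  73 = 8*9 + 1
  9 = 9*1
so gcd(2070, 383) = 1.
1 divides 75, so solutions exist.
Back-substitute for Bézout coefficients:
  1 = 73 - 8*9
  ... = 383*(227) + 2070*(-42)
Scale by 75/1 = 75: (p₀, q₀) = (17025, -3150).
General solution: p = 17025 + 2070t, q = -3150 - 383t for integer t.
p ≥ 0: smallest is 17025 mod 2070 = 465 (at t = -8), with q = -86.

465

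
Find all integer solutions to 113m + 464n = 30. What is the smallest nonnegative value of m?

gcd(464, 113) = 1  (464 = 4*113 + 12, 113 = 9*12 + 5, 12 = 2*5 + 2, 5 = 2*2 + 1, 2 = 2*1).
1 divides 30, so solutions exist.
Back-substituting, 113*(193) + 464*(-47) = 1.
Scale by 30/1 = 30: (m₀, n₀) = (5790, -1410).
General solution: m = 5790 + 464t, n = -1410 - 113t for integer t.
m ≥ 0: smallest is 5790 mod 464 = 222 (at t = -12), with n = -54.

222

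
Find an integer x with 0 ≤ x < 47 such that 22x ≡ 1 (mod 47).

15

gcd(47, 22) = 1.
By Bézout, 22·(15) + 47·(-7) = 1.
So 22·15 ≡ 1 (mod 47), and 15 mod 47 = 15.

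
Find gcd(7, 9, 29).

gcd(9, 7) = 1  (9 = 1*7 + 2, 7 = 3*2 + 1, 2 = 2*1).
gcd(1, 29) = 1.

1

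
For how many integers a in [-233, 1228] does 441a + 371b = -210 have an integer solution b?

28

gcd(441, 371) = 7.
By Bézout, 441×(16) + 371×(-19) = 7.
Particular solution: (50, -60).
General solution: a = 50 + 53t, b = -60 - 63t for integer t.
-233 ≤ 50 + 53t ≤ 1228 gives t ∈ [-5, 22], which is 28 values.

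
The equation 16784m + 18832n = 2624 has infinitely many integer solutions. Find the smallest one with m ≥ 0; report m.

624

gcd(18832, 16784):
  18832 = 1*16784 + 2048
  16784 = 8*2048 + 400
  2048 = 5*400 + 48
  400 = 8*48 + 16
  48 = 3*16
so gcd(18832, 16784) = 16.
16 divides 2624, so solutions exist.
Back-substitute for Bézout coefficients:
  16 = 400 - 8*48
  ... = 16784*(377) + 18832*(-336)
Scale by 2624/16 = 164: (m₀, n₀) = (61828, -55104).
General solution: m = 61828 + 1177t, n = -55104 - 1049t for integer t.
m ≥ 0: smallest is 61828 mod 1177 = 624 (at t = -52), with n = -556.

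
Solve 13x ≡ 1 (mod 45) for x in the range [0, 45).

7

gcd(45, 13) = 1  (45 = 3*13 + 6, 13 = 2*6 + 1, 6 = 6*1).
Back-substituting, 13*(7) + 45*(-2) = 1.
So 13*7 ≡ 1 (mod 45), and 7 mod 45 = 7.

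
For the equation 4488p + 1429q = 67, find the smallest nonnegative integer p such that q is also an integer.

953

gcd(4488, 1429) = 1  (4488 = 3·1429 + 201, 1429 = 7·201 + 22, 201 = 9·22 + 3, 22 = 7·3 + 1, 3 = 3·1).
1 divides 67, so solutions exist.
Back-substituting, 4488·(-455) + 1429·(1429) = 1.
Scale by 67/1 = 67: (p₀, q₀) = (-30485, 95743).
General solution: p = -30485 + 1429t, q = 95743 - 4488t for integer t.
p ≥ 0: smallest is -30485 mod 1429 = 953 (at t = 22), with q = -2993.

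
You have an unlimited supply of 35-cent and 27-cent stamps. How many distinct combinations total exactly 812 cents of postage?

1

Need nonnegative integers with 35j + 27k = 812.
gcd(35, 27) = 1, and 35·(-10) + 27·(13) = 1.
So (j₀, k₀) = (-8120, 10556); general j = -8120 + 27t, k = 10556 - 35t.
j ≥ 0 ⇒ t ≥ 301; k ≥ 0 ⇒ t ≤ 301. That's 1 value of t.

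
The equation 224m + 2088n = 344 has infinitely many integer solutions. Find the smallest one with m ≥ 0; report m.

gcd(2088, 224):
  2088 = 9×224 + 72
  224 = 3×72 + 8
  72 = 9×8
so gcd(2088, 224) = 8.
8 divides 344, so solutions exist.
Back-substitute for Bézout coefficients:
  8 = 224 - 3×72
  ... = 224×(28) + 2088×(-3)
Scale by 344/8 = 43: (m₀, n₀) = (1204, -129).
General solution: m = 1204 + 261t, n = -129 - 28t for integer t.
m ≥ 0: smallest is 1204 mod 261 = 160 (at t = -4), with n = -17.

160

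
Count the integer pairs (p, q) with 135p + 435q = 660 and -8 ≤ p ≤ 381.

14

gcd(435, 135):
  435 = 3×135 + 30
  135 = 4×30 + 15
  30 = 2×15
so gcd(435, 135) = 15.
Back-substitute for Bézout coefficients:
  15 = 135 - 4×30
  ... = 135×(13) + 435×(-4)
Scale by 44: particular solution (572, -176); reduce p mod 29: (21, -5).
General solution: p = 21 + 29t, q = -5 - 9t for integer t.
-8 ≤ 21 + 29t ≤ 381 gives t ∈ [-1, 12], which is 14 values.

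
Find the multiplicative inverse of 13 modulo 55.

gcd(55, 13) = 1.
By Bézout, 13·(17) + 55·(-4) = 1.
So 13·17 ≡ 1 (mod 55), and 17 mod 55 = 17.

17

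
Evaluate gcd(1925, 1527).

gcd(1925, 1527):
  1925 = 1×1527 + 398
  1527 = 3×398 + 333
  398 = 1×333 + 65
  333 = 5×65 + 8
  65 = 8×8 + 1
  8 = 8×1
so gcd(1925, 1527) = 1.

1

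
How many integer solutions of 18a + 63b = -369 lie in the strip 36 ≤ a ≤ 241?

gcd(63, 18) = 9  (63 = 3×18 + 9, 18 = 2×9).
Back-substituting, 18×(-3) + 63×(1) = 9.
Scale by -41: particular solution (123, -41); reduce a mod 7: (4, -7).
General solution: a = 4 + 7t, b = -7 - 2t for integer t.
36 ≤ 4 + 7t ≤ 241 gives t ∈ [5, 33], which is 29 values.

29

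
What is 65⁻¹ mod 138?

gcd(138, 65):
  138 = 2·65 + 8
  65 = 8·8 + 1
  8 = 8·1
so gcd(138, 65) = 1.
Back-substitute for Bézout coefficients:
  1 = 65 - 8·8
  ... = 65·(17) + 138·(-8)
So 65·17 ≡ 1 (mod 138), and 17 mod 138 = 17.

17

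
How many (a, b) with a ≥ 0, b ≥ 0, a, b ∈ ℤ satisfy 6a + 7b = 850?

gcd(7, 6):
  7 = 1*6 + 1
  6 = 6*1
so gcd(7, 6) = 1.
Back-substitute for Bézout coefficients:
  1 = 7 - 1*6
  ... = 6*(-1) + 7*(1)
Scale by 850: one solution is (-850, 850). Reduce a mod 7: (4, 118).
General: a = 4 + 7t, b = 118 - 6t.
a ≥ 0 ⇒ t ≥ 0; b ≥ 0 ⇒ t ≤ 19. So t ∈ [0, 19]: 20 solutions.

20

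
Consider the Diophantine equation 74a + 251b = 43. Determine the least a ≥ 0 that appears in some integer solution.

160

gcd(251, 74) = 1  (251 = 3·74 + 29, 74 = 2·29 + 16, 29 = 1·16 + 13, 16 = 1·13 + 3, 13 = 4·3 + 1, 3 = 3·1).
1 divides 43, so solutions exist.
Back-substituting, 74·(-78) + 251·(23) = 1.
Scale by 43/1 = 43: (a₀, b₀) = (-3354, 989).
General solution: a = -3354 + 251t, b = 989 - 74t for integer t.
a ≥ 0: smallest is -3354 mod 251 = 160 (at t = 14), with b = -47.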